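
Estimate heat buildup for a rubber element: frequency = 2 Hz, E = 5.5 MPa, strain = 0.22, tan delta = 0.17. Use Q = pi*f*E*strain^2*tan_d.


Q = pi * f * E * strain^2 * tan_d
= pi * 2 * 5.5 * 0.22^2 * 0.17
= pi * 2 * 5.5 * 0.0484 * 0.17
= 0.2843

Q = 0.2843


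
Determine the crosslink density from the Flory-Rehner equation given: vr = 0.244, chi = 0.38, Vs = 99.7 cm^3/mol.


ln(1 - vr) = ln(1 - 0.244) = -0.2797
Numerator = -((-0.2797) + 0.244 + 0.38 * 0.244^2) = 0.0131
Denominator = 99.7 * (0.244^(1/3) - 0.244/2) = 50.1371
nu = 0.0131 / 50.1371 = 2.6109e-04 mol/cm^3

2.6109e-04 mol/cm^3


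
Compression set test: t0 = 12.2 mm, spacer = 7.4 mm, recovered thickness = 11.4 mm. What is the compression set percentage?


CS = (t0 - recovered) / (t0 - ts) * 100
= (12.2 - 11.4) / (12.2 - 7.4) * 100
= 0.8 / 4.8 * 100
= 16.7%

16.7%


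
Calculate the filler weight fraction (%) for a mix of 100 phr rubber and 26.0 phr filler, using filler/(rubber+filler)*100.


Filler % = filler / (rubber + filler) * 100
= 26.0 / (100 + 26.0) * 100
= 26.0 / 126.0 * 100
= 20.63%

20.63%


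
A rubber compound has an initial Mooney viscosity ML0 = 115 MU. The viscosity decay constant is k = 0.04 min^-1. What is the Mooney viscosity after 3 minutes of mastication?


ML = ML0 * exp(-k * t)
ML = 115 * exp(-0.04 * 3)
ML = 115 * 0.8869
ML = 102.0 MU

102.0 MU


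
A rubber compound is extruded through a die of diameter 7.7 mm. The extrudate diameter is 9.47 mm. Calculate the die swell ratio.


Die swell ratio = D_extrudate / D_die
= 9.47 / 7.7
= 1.23

Die swell = 1.23


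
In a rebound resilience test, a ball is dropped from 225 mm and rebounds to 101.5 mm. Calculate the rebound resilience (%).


Resilience = h_rebound / h_drop * 100
= 101.5 / 225 * 100
= 45.1%

45.1%


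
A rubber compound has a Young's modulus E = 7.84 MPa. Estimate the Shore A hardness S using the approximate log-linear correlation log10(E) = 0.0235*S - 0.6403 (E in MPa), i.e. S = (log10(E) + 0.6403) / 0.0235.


log10(E) = 0.0235*S - 0.6403  =>  S = (log10(E) + 0.6403) / 0.0235
log10(7.84) = 0.894316
S = (0.894316 + 0.6403) / 0.0235 = 1.534616 / 0.0235
S = 65.3

Shore A = 65.3


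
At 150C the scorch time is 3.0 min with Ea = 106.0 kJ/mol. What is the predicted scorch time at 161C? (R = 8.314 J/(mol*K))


Convert temperatures: T1 = 150 + 273.15 = 423.15 K, T2 = 161 + 273.15 = 434.15 K
ts2_new = 3.0 * exp(106000 / 8.314 * (1/434.15 - 1/423.15))
1/T2 - 1/T1 = -5.9877e-05
ts2_new = 1.4 min

1.4 min


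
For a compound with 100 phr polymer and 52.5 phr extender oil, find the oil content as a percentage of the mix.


Oil % = oil / (100 + oil) * 100
= 52.5 / (100 + 52.5) * 100
= 52.5 / 152.5 * 100
= 34.43%

34.43%


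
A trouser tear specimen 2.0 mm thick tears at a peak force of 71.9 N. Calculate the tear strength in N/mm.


Tear strength = force / thickness
= 71.9 / 2.0
= 35.95 N/mm

35.95 N/mm


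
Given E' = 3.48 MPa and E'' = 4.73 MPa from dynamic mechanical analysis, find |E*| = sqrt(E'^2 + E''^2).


|E*| = sqrt(E'^2 + E''^2)
= sqrt(3.48^2 + 4.73^2)
= sqrt(12.1104 + 22.3729)
= 5.872 MPa

5.872 MPa


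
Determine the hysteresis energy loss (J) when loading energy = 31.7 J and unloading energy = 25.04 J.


Hysteresis loss = loading - unloading
= 31.7 - 25.04
= 6.66 J

6.66 J


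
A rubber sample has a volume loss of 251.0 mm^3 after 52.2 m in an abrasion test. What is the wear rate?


Rate = volume_loss / distance
= 251.0 / 52.2
= 4.808 mm^3/m

4.808 mm^3/m


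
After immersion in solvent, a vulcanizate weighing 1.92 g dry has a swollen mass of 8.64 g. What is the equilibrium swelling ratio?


Q = W_swollen / W_dry
Q = 8.64 / 1.92
Q = 4.5

Q = 4.5


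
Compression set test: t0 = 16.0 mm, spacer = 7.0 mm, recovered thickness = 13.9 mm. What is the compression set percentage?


CS = (t0 - recovered) / (t0 - ts) * 100
= (16.0 - 13.9) / (16.0 - 7.0) * 100
= 2.1 / 9.0 * 100
= 23.3%

23.3%


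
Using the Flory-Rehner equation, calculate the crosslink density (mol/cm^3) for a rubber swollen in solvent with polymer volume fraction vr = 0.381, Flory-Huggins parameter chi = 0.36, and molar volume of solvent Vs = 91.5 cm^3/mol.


ln(1 - vr) = ln(1 - 0.381) = -0.4797
Numerator = -((-0.4797) + 0.381 + 0.36 * 0.381^2) = 0.0464
Denominator = 91.5 * (0.381^(1/3) - 0.381/2) = 48.9022
nu = 0.0464 / 48.9022 = 9.4867e-04 mol/cm^3

9.4867e-04 mol/cm^3


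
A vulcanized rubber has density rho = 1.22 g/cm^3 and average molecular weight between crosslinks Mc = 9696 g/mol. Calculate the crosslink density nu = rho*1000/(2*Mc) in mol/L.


nu = rho * 1000 / (2 * Mc)
nu = 1.22 * 1000 / (2 * 9696)
nu = 1220.0 / 19392
nu = 0.0629 mol/L

0.0629 mol/L


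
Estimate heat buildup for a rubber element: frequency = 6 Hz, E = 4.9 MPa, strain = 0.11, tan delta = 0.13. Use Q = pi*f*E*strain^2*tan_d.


Q = pi * f * E * strain^2 * tan_d
= pi * 6 * 4.9 * 0.11^2 * 0.13
= pi * 6 * 4.9 * 0.0121 * 0.13
= 0.1453

Q = 0.1453


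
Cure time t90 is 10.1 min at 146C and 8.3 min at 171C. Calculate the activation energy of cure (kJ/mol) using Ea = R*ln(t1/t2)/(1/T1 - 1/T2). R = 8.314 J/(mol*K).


T1 = 419.15 K, T2 = 444.15 K
1/T1 - 1/T2 = 1.3429e-04
ln(t1/t2) = ln(10.1/8.3) = 0.1963
Ea = 8.314 * 0.1963 / 1.3429e-04 = 12151.9227 J/mol
Ea = 12.15 kJ/mol

12.15 kJ/mol


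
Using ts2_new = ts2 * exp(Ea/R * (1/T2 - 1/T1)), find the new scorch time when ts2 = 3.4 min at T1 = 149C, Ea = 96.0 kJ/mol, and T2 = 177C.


Convert temperatures: T1 = 149 + 273.15 = 422.15 K, T2 = 177 + 273.15 = 450.15 K
ts2_new = 3.4 * exp(96000 / 8.314 * (1/450.15 - 1/422.15))
1/T2 - 1/T1 = -1.4734e-04
ts2_new = 0.62 min

0.62 min


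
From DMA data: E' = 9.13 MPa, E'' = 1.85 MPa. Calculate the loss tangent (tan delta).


tan delta = E'' / E'
= 1.85 / 9.13
= 0.2026

tan delta = 0.2026


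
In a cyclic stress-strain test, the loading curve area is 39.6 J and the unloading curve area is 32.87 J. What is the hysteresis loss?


Hysteresis loss = loading - unloading
= 39.6 - 32.87
= 6.73 J

6.73 J


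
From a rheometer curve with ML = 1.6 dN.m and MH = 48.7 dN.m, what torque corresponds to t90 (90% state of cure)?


M90 = ML + 0.9 * (MH - ML)
M90 = 1.6 + 0.9 * (48.7 - 1.6)
M90 = 1.6 + 0.9 * 47.1
M90 = 43.99 dN.m

43.99 dN.m


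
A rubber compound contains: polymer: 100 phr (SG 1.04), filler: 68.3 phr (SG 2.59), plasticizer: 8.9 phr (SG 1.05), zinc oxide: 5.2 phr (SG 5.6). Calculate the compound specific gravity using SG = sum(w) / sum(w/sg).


Sum of weights = 182.4
Volume contributions:
  polymer: 100/1.04 = 96.1538
  filler: 68.3/2.59 = 26.3707
  plasticizer: 8.9/1.05 = 8.4762
  zinc oxide: 5.2/5.6 = 0.9286
Sum of volumes = 131.9293
SG = 182.4 / 131.9293 = 1.383

SG = 1.383


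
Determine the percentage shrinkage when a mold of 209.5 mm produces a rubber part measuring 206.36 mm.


Shrinkage = (mold - part) / mold * 100
= (209.5 - 206.36) / 209.5 * 100
= 3.14 / 209.5 * 100
= 1.5%

1.5%


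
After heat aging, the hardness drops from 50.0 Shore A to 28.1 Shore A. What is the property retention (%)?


Retention = aged / original * 100
= 28.1 / 50.0 * 100
= 56.2%

56.2%


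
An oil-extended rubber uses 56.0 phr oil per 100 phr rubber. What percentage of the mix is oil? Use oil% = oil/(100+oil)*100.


Oil % = oil / (100 + oil) * 100
= 56.0 / (100 + 56.0) * 100
= 56.0 / 156.0 * 100
= 35.9%

35.9%


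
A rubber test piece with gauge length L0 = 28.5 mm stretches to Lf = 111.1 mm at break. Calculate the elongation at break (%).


Elongation = (Lf - L0) / L0 * 100
= (111.1 - 28.5) / 28.5 * 100
= 82.6 / 28.5 * 100
= 289.8%

289.8%


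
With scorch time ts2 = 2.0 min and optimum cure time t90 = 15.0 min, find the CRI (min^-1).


CRI = 100 / (t90 - ts2)
= 100 / (15.0 - 2.0)
= 100 / 13.0
= 7.69 min^-1

7.69 min^-1


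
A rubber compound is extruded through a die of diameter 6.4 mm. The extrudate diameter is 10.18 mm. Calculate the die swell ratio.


Die swell ratio = D_extrudate / D_die
= 10.18 / 6.4
= 1.591

Die swell = 1.591


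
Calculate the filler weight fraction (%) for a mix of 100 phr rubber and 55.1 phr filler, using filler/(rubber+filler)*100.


Filler % = filler / (rubber + filler) * 100
= 55.1 / (100 + 55.1) * 100
= 55.1 / 155.1 * 100
= 35.53%

35.53%


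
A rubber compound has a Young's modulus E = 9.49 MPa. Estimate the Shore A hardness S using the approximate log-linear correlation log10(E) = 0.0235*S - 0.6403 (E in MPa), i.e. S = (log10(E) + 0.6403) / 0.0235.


log10(E) = 0.0235*S - 0.6403  =>  S = (log10(E) + 0.6403) / 0.0235
log10(9.49) = 0.977266
S = (0.977266 + 0.6403) / 0.0235 = 1.617566 / 0.0235
S = 68.8

Shore A = 68.8


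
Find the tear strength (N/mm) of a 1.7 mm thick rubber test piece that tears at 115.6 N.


Tear strength = force / thickness
= 115.6 / 1.7
= 68.0 N/mm

68.0 N/mm


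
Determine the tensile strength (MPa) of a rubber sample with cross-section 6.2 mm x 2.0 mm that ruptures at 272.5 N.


Area = width * thickness = 6.2 * 2.0 = 12.4 mm^2
TS = force / area = 272.5 / 12.4 = 21.98 MPa

21.98 MPa


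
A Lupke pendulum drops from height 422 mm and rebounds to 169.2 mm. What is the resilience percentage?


Resilience = h_rebound / h_drop * 100
= 169.2 / 422 * 100
= 40.1%

40.1%


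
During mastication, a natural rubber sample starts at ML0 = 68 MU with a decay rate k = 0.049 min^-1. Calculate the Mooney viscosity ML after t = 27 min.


ML = ML0 * exp(-k * t)
ML = 68 * exp(-0.049 * 27)
ML = 68 * 0.2663
ML = 18.11 MU

18.11 MU


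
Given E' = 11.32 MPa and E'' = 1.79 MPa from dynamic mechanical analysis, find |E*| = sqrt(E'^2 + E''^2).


|E*| = sqrt(E'^2 + E''^2)
= sqrt(11.32^2 + 1.79^2)
= sqrt(128.1424 + 3.2041)
= 11.461 MPa

11.461 MPa


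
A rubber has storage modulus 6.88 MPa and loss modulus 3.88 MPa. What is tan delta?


tan delta = E'' / E'
= 3.88 / 6.88
= 0.564

tan delta = 0.564


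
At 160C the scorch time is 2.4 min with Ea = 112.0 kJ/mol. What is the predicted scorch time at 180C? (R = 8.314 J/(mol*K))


Convert temperatures: T1 = 160 + 273.15 = 433.15 K, T2 = 180 + 273.15 = 453.15 K
ts2_new = 2.4 * exp(112000 / 8.314 * (1/453.15 - 1/433.15))
1/T2 - 1/T1 = -1.0189e-04
ts2_new = 0.61 min

0.61 min


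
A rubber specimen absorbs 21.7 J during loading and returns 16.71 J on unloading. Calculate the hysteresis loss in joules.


Hysteresis loss = loading - unloading
= 21.7 - 16.71
= 4.99 J

4.99 J


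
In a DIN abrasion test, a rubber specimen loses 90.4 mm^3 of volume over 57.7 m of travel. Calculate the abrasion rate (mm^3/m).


Rate = volume_loss / distance
= 90.4 / 57.7
= 1.567 mm^3/m

1.567 mm^3/m


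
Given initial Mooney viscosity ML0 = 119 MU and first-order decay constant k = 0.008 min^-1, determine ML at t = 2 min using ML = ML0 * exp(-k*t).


ML = ML0 * exp(-k * t)
ML = 119 * exp(-0.008 * 2)
ML = 119 * 0.9841
ML = 117.11 MU

117.11 MU


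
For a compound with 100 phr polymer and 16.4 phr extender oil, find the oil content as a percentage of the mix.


Oil % = oil / (100 + oil) * 100
= 16.4 / (100 + 16.4) * 100
= 16.4 / 116.4 * 100
= 14.09%

14.09%


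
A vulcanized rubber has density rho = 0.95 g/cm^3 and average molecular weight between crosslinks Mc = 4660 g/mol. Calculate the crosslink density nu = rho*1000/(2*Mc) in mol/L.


nu = rho * 1000 / (2 * Mc)
nu = 0.95 * 1000 / (2 * 4660)
nu = 950.0 / 9320
nu = 0.1019 mol/L

0.1019 mol/L


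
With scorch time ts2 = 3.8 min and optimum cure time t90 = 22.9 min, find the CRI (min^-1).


CRI = 100 / (t90 - ts2)
= 100 / (22.9 - 3.8)
= 100 / 19.1
= 5.24 min^-1

5.24 min^-1


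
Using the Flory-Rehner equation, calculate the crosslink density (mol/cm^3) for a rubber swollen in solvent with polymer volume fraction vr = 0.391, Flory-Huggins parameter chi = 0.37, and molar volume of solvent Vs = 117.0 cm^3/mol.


ln(1 - vr) = ln(1 - 0.391) = -0.4959
Numerator = -((-0.4959) + 0.391 + 0.37 * 0.391^2) = 0.0484
Denominator = 117.0 * (0.391^(1/3) - 0.391/2) = 62.6814
nu = 0.0484 / 62.6814 = 7.7170e-04 mol/cm^3

7.7170e-04 mol/cm^3


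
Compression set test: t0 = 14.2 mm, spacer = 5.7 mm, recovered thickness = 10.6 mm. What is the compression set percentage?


CS = (t0 - recovered) / (t0 - ts) * 100
= (14.2 - 10.6) / (14.2 - 5.7) * 100
= 3.6 / 8.5 * 100
= 42.4%

42.4%


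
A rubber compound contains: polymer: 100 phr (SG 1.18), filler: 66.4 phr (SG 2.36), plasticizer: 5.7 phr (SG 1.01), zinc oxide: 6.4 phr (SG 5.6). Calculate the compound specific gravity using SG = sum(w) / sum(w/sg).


Sum of weights = 178.5
Volume contributions:
  polymer: 100/1.18 = 84.7458
  filler: 66.4/2.36 = 28.1356
  plasticizer: 5.7/1.01 = 5.6436
  zinc oxide: 6.4/5.6 = 1.1429
Sum of volumes = 119.6678
SG = 178.5 / 119.6678 = 1.492

SG = 1.492


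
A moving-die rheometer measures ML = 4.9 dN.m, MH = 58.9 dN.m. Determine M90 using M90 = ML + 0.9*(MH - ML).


M90 = ML + 0.9 * (MH - ML)
M90 = 4.9 + 0.9 * (58.9 - 4.9)
M90 = 4.9 + 0.9 * 54.0
M90 = 53.5 dN.m

53.5 dN.m


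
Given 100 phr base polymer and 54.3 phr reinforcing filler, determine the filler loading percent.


Filler % = filler / (rubber + filler) * 100
= 54.3 / (100 + 54.3) * 100
= 54.3 / 154.3 * 100
= 35.19%

35.19%


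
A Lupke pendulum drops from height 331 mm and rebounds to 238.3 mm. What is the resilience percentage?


Resilience = h_rebound / h_drop * 100
= 238.3 / 331 * 100
= 72.0%

72.0%


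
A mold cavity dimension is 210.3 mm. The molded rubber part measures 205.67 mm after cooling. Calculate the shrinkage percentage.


Shrinkage = (mold - part) / mold * 100
= (210.3 - 205.67) / 210.3 * 100
= 4.63 / 210.3 * 100
= 2.2%

2.2%


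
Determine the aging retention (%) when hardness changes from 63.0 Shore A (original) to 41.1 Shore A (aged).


Retention = aged / original * 100
= 41.1 / 63.0 * 100
= 65.2%

65.2%


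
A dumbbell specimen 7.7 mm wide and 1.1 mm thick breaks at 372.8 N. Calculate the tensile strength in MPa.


Area = width * thickness = 7.7 * 1.1 = 8.47 mm^2
TS = force / area = 372.8 / 8.47 = 44.01 MPa

44.01 MPa


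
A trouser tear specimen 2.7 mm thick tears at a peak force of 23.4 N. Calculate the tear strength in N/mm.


Tear strength = force / thickness
= 23.4 / 2.7
= 8.67 N/mm

8.67 N/mm


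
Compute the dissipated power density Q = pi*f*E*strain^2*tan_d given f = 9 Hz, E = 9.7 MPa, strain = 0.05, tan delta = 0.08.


Q = pi * f * E * strain^2 * tan_d
= pi * 9 * 9.7 * 0.05^2 * 0.08
= pi * 9 * 9.7 * 0.0025 * 0.08
= 0.0549

Q = 0.0549


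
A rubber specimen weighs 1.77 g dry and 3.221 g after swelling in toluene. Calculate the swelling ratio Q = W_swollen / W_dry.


Q = W_swollen / W_dry
Q = 3.221 / 1.77
Q = 1.82

Q = 1.82


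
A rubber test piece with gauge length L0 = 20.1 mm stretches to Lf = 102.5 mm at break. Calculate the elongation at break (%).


Elongation = (Lf - L0) / L0 * 100
= (102.5 - 20.1) / 20.1 * 100
= 82.4 / 20.1 * 100
= 410.0%

410.0%


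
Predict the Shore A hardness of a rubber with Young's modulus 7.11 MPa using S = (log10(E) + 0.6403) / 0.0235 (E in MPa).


log10(E) = 0.0235*S - 0.6403  =>  S = (log10(E) + 0.6403) / 0.0235
log10(7.11) = 0.851870
S = (0.851870 + 0.6403) / 0.0235 = 1.492170 / 0.0235
S = 63.5

Shore A = 63.5


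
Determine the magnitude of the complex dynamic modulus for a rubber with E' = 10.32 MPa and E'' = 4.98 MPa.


|E*| = sqrt(E'^2 + E''^2)
= sqrt(10.32^2 + 4.98^2)
= sqrt(106.5024 + 24.8004)
= 11.459 MPa

11.459 MPa


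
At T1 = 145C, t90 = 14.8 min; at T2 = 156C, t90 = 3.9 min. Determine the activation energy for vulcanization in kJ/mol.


T1 = 418.15 K, T2 = 429.15 K
1/T1 - 1/T2 = 6.1299e-05
ln(t1/t2) = ln(14.8/3.9) = 1.3337
Ea = 8.314 * 1.3337 / 6.1299e-05 = 180884.1972 J/mol
Ea = 180.88 kJ/mol

180.88 kJ/mol


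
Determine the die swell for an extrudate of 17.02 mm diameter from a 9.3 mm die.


Die swell ratio = D_extrudate / D_die
= 17.02 / 9.3
= 1.83

Die swell = 1.83


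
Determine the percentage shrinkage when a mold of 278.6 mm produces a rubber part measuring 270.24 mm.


Shrinkage = (mold - part) / mold * 100
= (278.6 - 270.24) / 278.6 * 100
= 8.36 / 278.6 * 100
= 3.0%

3.0%


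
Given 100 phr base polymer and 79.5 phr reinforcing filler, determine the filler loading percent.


Filler % = filler / (rubber + filler) * 100
= 79.5 / (100 + 79.5) * 100
= 79.5 / 179.5 * 100
= 44.29%

44.29%


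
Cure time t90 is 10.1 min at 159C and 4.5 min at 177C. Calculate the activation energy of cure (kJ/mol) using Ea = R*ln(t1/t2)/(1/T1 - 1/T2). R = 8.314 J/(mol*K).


T1 = 432.15 K, T2 = 450.15 K
1/T1 - 1/T2 = 9.2530e-05
ln(t1/t2) = ln(10.1/4.5) = 0.8085
Ea = 8.314 * 0.8085 / 9.2530e-05 = 72641.8280 J/mol
Ea = 72.64 kJ/mol

72.64 kJ/mol


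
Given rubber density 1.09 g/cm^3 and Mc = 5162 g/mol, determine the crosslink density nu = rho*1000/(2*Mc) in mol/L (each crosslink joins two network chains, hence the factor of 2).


nu = rho * 1000 / (2 * Mc)
nu = 1.09 * 1000 / (2 * 5162)
nu = 1090.0 / 10324
nu = 0.1056 mol/L

0.1056 mol/L


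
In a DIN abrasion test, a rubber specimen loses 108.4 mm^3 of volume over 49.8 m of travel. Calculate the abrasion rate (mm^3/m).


Rate = volume_loss / distance
= 108.4 / 49.8
= 2.177 mm^3/m

2.177 mm^3/m


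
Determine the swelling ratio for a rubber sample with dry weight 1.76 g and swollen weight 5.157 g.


Q = W_swollen / W_dry
Q = 5.157 / 1.76
Q = 2.93

Q = 2.93


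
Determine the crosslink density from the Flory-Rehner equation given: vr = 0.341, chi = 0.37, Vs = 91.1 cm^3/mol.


ln(1 - vr) = ln(1 - 0.341) = -0.4170
Numerator = -((-0.4170) + 0.341 + 0.37 * 0.341^2) = 0.0330
Denominator = 91.1 * (0.341^(1/3) - 0.341/2) = 48.1133
nu = 0.0330 / 48.1133 = 6.8604e-04 mol/cm^3

6.8604e-04 mol/cm^3


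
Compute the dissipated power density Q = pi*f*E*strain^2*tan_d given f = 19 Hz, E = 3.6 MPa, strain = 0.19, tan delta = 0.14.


Q = pi * f * E * strain^2 * tan_d
= pi * 19 * 3.6 * 0.19^2 * 0.14
= pi * 19 * 3.6 * 0.0361 * 0.14
= 1.0860

Q = 1.0860


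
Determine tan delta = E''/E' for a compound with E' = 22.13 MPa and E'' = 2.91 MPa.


tan delta = E'' / E'
= 2.91 / 22.13
= 0.1315

tan delta = 0.1315


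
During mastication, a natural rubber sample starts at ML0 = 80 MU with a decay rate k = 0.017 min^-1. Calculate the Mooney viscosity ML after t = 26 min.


ML = ML0 * exp(-k * t)
ML = 80 * exp(-0.017 * 26)
ML = 80 * 0.6427
ML = 51.42 MU

51.42 MU


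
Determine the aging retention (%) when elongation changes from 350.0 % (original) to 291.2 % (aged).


Retention = aged / original * 100
= 291.2 / 350.0 * 100
= 83.2%

83.2%


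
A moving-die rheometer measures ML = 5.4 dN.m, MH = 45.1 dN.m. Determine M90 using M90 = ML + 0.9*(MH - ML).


M90 = ML + 0.9 * (MH - ML)
M90 = 5.4 + 0.9 * (45.1 - 5.4)
M90 = 5.4 + 0.9 * 39.7
M90 = 41.13 dN.m

41.13 dN.m


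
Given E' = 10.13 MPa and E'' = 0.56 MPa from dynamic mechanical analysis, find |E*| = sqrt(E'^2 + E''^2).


|E*| = sqrt(E'^2 + E''^2)
= sqrt(10.13^2 + 0.56^2)
= sqrt(102.6169 + 0.3136)
= 10.145 MPa

10.145 MPa


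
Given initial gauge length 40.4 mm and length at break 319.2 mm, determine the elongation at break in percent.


Elongation = (Lf - L0) / L0 * 100
= (319.2 - 40.4) / 40.4 * 100
= 278.8 / 40.4 * 100
= 690.1%

690.1%


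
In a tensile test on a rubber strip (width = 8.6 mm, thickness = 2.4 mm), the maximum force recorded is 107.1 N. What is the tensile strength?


Area = width * thickness = 8.6 * 2.4 = 20.64 mm^2
TS = force / area = 107.1 / 20.64 = 5.19 MPa

5.19 MPa


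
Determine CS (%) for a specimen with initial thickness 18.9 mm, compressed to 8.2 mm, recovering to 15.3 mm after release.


CS = (t0 - recovered) / (t0 - ts) * 100
= (18.9 - 15.3) / (18.9 - 8.2) * 100
= 3.6 / 10.7 * 100
= 33.6%

33.6%


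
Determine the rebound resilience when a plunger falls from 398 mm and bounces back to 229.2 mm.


Resilience = h_rebound / h_drop * 100
= 229.2 / 398 * 100
= 57.6%

57.6%


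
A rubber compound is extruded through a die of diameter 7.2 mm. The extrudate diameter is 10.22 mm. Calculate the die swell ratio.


Die swell ratio = D_extrudate / D_die
= 10.22 / 7.2
= 1.419

Die swell = 1.419


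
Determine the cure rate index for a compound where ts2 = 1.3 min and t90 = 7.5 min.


CRI = 100 / (t90 - ts2)
= 100 / (7.5 - 1.3)
= 100 / 6.2
= 16.13 min^-1

16.13 min^-1


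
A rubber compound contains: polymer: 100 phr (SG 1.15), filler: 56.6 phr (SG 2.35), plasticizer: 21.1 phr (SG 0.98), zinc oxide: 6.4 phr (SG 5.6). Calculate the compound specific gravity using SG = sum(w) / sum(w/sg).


Sum of weights = 184.1
Volume contributions:
  polymer: 100/1.15 = 86.9565
  filler: 56.6/2.35 = 24.0851
  plasticizer: 21.1/0.98 = 21.5306
  zinc oxide: 6.4/5.6 = 1.1429
Sum of volumes = 133.7151
SG = 184.1 / 133.7151 = 1.377

SG = 1.377


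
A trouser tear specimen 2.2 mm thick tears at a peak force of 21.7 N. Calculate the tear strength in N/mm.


Tear strength = force / thickness
= 21.7 / 2.2
= 9.86 N/mm

9.86 N/mm


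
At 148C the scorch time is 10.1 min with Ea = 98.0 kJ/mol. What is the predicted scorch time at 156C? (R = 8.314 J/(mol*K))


Convert temperatures: T1 = 148 + 273.15 = 421.15 K, T2 = 156 + 273.15 = 429.15 K
ts2_new = 10.1 * exp(98000 / 8.314 * (1/429.15 - 1/421.15))
1/T2 - 1/T1 = -4.4263e-05
ts2_new = 5.99 min

5.99 min


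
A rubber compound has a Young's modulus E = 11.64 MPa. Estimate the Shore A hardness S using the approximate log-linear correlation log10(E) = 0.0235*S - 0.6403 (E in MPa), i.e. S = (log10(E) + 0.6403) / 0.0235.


log10(E) = 0.0235*S - 0.6403  =>  S = (log10(E) + 0.6403) / 0.0235
log10(11.64) = 1.065953
S = (1.065953 + 0.6403) / 0.0235 = 1.706253 / 0.0235
S = 72.6

Shore A = 72.6


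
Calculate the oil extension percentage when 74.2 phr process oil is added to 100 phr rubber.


Oil % = oil / (100 + oil) * 100
= 74.2 / (100 + 74.2) * 100
= 74.2 / 174.2 * 100
= 42.59%

42.59%


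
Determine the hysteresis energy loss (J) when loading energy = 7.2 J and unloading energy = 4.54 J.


Hysteresis loss = loading - unloading
= 7.2 - 4.54
= 2.66 J

2.66 J


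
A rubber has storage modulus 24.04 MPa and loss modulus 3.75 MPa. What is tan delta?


tan delta = E'' / E'
= 3.75 / 24.04
= 0.156

tan delta = 0.156


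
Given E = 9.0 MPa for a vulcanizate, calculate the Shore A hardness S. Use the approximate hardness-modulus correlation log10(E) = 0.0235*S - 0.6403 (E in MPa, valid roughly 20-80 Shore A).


log10(E) = 0.0235*S - 0.6403  =>  S = (log10(E) + 0.6403) / 0.0235
log10(9.0) = 0.954243
S = (0.954243 + 0.6403) / 0.0235 = 1.594543 / 0.0235
S = 67.9

Shore A = 67.9


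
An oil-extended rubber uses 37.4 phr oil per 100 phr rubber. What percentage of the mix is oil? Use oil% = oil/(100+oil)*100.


Oil % = oil / (100 + oil) * 100
= 37.4 / (100 + 37.4) * 100
= 37.4 / 137.4 * 100
= 27.22%

27.22%


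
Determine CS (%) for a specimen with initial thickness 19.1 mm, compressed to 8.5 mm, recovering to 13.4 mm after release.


CS = (t0 - recovered) / (t0 - ts) * 100
= (19.1 - 13.4) / (19.1 - 8.5) * 100
= 5.7 / 10.6 * 100
= 53.8%

53.8%


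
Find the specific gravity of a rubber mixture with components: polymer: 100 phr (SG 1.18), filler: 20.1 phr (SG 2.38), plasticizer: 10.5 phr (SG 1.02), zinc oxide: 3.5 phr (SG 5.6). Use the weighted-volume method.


Sum of weights = 134.1
Volume contributions:
  polymer: 100/1.18 = 84.7458
  filler: 20.1/2.38 = 8.4454
  plasticizer: 10.5/1.02 = 10.2941
  zinc oxide: 3.5/5.6 = 0.6250
Sum of volumes = 104.1103
SG = 134.1 / 104.1103 = 1.288

SG = 1.288


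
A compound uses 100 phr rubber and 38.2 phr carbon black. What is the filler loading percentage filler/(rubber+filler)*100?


Filler % = filler / (rubber + filler) * 100
= 38.2 / (100 + 38.2) * 100
= 38.2 / 138.2 * 100
= 27.64%

27.64%


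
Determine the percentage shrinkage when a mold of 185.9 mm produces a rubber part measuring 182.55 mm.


Shrinkage = (mold - part) / mold * 100
= (185.9 - 182.55) / 185.9 * 100
= 3.35 / 185.9 * 100
= 1.8%

1.8%


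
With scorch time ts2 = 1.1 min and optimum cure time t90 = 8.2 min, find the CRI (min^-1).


CRI = 100 / (t90 - ts2)
= 100 / (8.2 - 1.1)
= 100 / 7.1
= 14.08 min^-1

14.08 min^-1


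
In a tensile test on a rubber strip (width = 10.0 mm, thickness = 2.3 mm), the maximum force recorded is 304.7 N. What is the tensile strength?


Area = width * thickness = 10.0 * 2.3 = 23.0 mm^2
TS = force / area = 304.7 / 23.0 = 13.25 MPa

13.25 MPa


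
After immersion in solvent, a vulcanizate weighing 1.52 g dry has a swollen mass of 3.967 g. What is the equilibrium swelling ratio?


Q = W_swollen / W_dry
Q = 3.967 / 1.52
Q = 2.61

Q = 2.61


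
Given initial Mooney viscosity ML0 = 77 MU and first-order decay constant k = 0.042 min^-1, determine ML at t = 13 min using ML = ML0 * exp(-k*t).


ML = ML0 * exp(-k * t)
ML = 77 * exp(-0.042 * 13)
ML = 77 * 0.5793
ML = 44.6 MU

44.6 MU


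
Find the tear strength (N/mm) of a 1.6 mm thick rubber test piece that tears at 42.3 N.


Tear strength = force / thickness
= 42.3 / 1.6
= 26.44 N/mm

26.44 N/mm


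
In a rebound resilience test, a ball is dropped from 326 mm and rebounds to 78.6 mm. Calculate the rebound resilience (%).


Resilience = h_rebound / h_drop * 100
= 78.6 / 326 * 100
= 24.1%

24.1%


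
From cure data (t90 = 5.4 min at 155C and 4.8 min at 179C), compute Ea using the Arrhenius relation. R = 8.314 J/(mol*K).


T1 = 428.15 K, T2 = 452.15 K
1/T1 - 1/T2 = 1.2397e-04
ln(t1/t2) = ln(5.4/4.8) = 0.1178
Ea = 8.314 * 0.1178 / 1.2397e-04 = 7898.7798 J/mol
Ea = 7.9 kJ/mol

7.9 kJ/mol


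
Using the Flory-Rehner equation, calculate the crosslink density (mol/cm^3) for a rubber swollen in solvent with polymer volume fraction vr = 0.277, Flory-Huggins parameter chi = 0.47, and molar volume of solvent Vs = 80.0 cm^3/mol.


ln(1 - vr) = ln(1 - 0.277) = -0.3243
Numerator = -((-0.3243) + 0.277 + 0.47 * 0.277^2) = 0.0113
Denominator = 80.0 * (0.277^(1/3) - 0.277/2) = 41.0695
nu = 0.0113 / 41.0695 = 2.7474e-04 mol/cm^3

2.7474e-04 mol/cm^3


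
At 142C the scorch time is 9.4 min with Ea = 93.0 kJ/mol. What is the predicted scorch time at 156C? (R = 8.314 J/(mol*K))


Convert temperatures: T1 = 142 + 273.15 = 415.15 K, T2 = 156 + 273.15 = 429.15 K
ts2_new = 9.4 * exp(93000 / 8.314 * (1/429.15 - 1/415.15))
1/T2 - 1/T1 = -7.8580e-05
ts2_new = 3.9 min

3.9 min


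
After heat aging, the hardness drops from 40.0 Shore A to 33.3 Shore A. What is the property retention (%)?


Retention = aged / original * 100
= 33.3 / 40.0 * 100
= 83.2%

83.2%


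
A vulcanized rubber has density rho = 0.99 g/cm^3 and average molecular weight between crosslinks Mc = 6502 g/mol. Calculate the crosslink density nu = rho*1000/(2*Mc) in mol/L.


nu = rho * 1000 / (2 * Mc)
nu = 0.99 * 1000 / (2 * 6502)
nu = 990.0 / 13004
nu = 0.0761 mol/L

0.0761 mol/L


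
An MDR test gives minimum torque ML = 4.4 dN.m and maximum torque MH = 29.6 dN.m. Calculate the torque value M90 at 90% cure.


M90 = ML + 0.9 * (MH - ML)
M90 = 4.4 + 0.9 * (29.6 - 4.4)
M90 = 4.4 + 0.9 * 25.2
M90 = 27.08 dN.m

27.08 dN.m


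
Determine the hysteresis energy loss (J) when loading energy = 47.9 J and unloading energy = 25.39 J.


Hysteresis loss = loading - unloading
= 47.9 - 25.39
= 22.51 J

22.51 J


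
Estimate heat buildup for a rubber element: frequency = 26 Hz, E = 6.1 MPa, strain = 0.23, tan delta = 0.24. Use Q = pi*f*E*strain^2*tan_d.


Q = pi * f * E * strain^2 * tan_d
= pi * 26 * 6.1 * 0.23^2 * 0.24
= pi * 26 * 6.1 * 0.0529 * 0.24
= 6.3259

Q = 6.3259


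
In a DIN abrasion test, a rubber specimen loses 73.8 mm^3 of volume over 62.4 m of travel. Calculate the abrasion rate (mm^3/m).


Rate = volume_loss / distance
= 73.8 / 62.4
= 1.183 mm^3/m

1.183 mm^3/m


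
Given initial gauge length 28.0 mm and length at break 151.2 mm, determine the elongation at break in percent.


Elongation = (Lf - L0) / L0 * 100
= (151.2 - 28.0) / 28.0 * 100
= 123.2 / 28.0 * 100
= 440.0%

440.0%


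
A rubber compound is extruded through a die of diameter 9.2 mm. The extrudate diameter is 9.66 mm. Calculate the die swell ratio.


Die swell ratio = D_extrudate / D_die
= 9.66 / 9.2
= 1.05

Die swell = 1.05


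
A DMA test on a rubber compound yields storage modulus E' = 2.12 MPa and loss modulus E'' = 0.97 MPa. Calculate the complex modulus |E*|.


|E*| = sqrt(E'^2 + E''^2)
= sqrt(2.12^2 + 0.97^2)
= sqrt(4.4944 + 0.9409)
= 2.331 MPa

2.331 MPa


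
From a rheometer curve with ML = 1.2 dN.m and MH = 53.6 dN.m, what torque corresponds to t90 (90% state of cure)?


M90 = ML + 0.9 * (MH - ML)
M90 = 1.2 + 0.9 * (53.6 - 1.2)
M90 = 1.2 + 0.9 * 52.4
M90 = 48.36 dN.m

48.36 dN.m


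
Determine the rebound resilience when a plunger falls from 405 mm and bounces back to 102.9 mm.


Resilience = h_rebound / h_drop * 100
= 102.9 / 405 * 100
= 25.4%

25.4%


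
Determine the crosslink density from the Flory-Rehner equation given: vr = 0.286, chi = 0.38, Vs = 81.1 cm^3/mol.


ln(1 - vr) = ln(1 - 0.286) = -0.3369
Numerator = -((-0.3369) + 0.286 + 0.38 * 0.286^2) = 0.0198
Denominator = 81.1 * (0.286^(1/3) - 0.286/2) = 41.8357
nu = 0.0198 / 41.8357 = 4.7304e-04 mol/cm^3

4.7304e-04 mol/cm^3


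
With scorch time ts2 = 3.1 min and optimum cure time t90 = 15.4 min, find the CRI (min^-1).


CRI = 100 / (t90 - ts2)
= 100 / (15.4 - 3.1)
= 100 / 12.3
= 8.13 min^-1

8.13 min^-1


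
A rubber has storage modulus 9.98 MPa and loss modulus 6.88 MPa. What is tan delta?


tan delta = E'' / E'
= 6.88 / 9.98
= 0.6894

tan delta = 0.6894


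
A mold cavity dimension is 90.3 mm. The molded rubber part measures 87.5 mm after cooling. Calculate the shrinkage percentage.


Shrinkage = (mold - part) / mold * 100
= (90.3 - 87.5) / 90.3 * 100
= 2.8 / 90.3 * 100
= 3.1%

3.1%


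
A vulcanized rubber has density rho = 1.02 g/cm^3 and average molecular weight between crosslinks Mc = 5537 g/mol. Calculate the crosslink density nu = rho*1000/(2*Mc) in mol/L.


nu = rho * 1000 / (2 * Mc)
nu = 1.02 * 1000 / (2 * 5537)
nu = 1020.0 / 11074
nu = 0.0921 mol/L

0.0921 mol/L


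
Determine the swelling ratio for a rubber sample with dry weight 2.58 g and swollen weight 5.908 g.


Q = W_swollen / W_dry
Q = 5.908 / 2.58
Q = 2.29

Q = 2.29


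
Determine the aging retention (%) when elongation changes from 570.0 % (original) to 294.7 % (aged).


Retention = aged / original * 100
= 294.7 / 570.0 * 100
= 51.7%

51.7%


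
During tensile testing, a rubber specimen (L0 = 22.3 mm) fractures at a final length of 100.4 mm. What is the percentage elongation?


Elongation = (Lf - L0) / L0 * 100
= (100.4 - 22.3) / 22.3 * 100
= 78.1 / 22.3 * 100
= 350.2%

350.2%


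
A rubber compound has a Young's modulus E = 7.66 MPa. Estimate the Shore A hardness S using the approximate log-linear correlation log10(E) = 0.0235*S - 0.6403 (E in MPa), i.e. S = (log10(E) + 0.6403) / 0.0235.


log10(E) = 0.0235*S - 0.6403  =>  S = (log10(E) + 0.6403) / 0.0235
log10(7.66) = 0.884229
S = (0.884229 + 0.6403) / 0.0235 = 1.524529 / 0.0235
S = 64.9

Shore A = 64.9


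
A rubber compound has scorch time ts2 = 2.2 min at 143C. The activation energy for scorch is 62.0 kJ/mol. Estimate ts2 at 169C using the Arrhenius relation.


Convert temperatures: T1 = 143 + 273.15 = 416.15 K, T2 = 169 + 273.15 = 442.15 K
ts2_new = 2.2 * exp(62000 / 8.314 * (1/442.15 - 1/416.15))
1/T2 - 1/T1 = -1.4130e-04
ts2_new = 0.77 min

0.77 min


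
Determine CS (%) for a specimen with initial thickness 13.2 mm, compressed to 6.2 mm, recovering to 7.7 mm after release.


CS = (t0 - recovered) / (t0 - ts) * 100
= (13.2 - 7.7) / (13.2 - 6.2) * 100
= 5.5 / 7.0 * 100
= 78.6%

78.6%


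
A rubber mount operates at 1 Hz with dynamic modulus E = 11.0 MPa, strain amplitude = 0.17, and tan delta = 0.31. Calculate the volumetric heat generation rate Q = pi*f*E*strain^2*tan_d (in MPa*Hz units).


Q = pi * f * E * strain^2 * tan_d
= pi * 1 * 11.0 * 0.17^2 * 0.31
= pi * 1 * 11.0 * 0.0289 * 0.31
= 0.3096

Q = 0.3096


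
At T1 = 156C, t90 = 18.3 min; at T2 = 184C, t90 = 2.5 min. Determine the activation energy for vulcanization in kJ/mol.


T1 = 429.15 K, T2 = 457.15 K
1/T1 - 1/T2 = 1.4272e-04
ln(t1/t2) = ln(18.3/2.5) = 1.9906
Ea = 8.314 * 1.9906 / 1.4272e-04 = 115959.4329 J/mol
Ea = 115.96 kJ/mol

115.96 kJ/mol


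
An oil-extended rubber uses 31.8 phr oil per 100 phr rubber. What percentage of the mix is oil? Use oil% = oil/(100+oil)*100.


Oil % = oil / (100 + oil) * 100
= 31.8 / (100 + 31.8) * 100
= 31.8 / 131.8 * 100
= 24.13%

24.13%


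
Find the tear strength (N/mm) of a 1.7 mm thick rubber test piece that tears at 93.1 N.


Tear strength = force / thickness
= 93.1 / 1.7
= 54.76 N/mm

54.76 N/mm


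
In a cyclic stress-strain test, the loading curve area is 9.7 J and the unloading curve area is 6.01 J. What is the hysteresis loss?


Hysteresis loss = loading - unloading
= 9.7 - 6.01
= 3.69 J

3.69 J


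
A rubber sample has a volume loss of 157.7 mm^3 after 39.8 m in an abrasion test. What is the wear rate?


Rate = volume_loss / distance
= 157.7 / 39.8
= 3.962 mm^3/m

3.962 mm^3/m


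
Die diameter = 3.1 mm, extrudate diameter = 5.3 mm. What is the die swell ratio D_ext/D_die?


Die swell ratio = D_extrudate / D_die
= 5.3 / 3.1
= 1.71

Die swell = 1.71


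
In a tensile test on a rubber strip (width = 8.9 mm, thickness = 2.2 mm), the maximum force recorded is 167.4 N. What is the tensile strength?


Area = width * thickness = 8.9 * 2.2 = 19.58 mm^2
TS = force / area = 167.4 / 19.58 = 8.55 MPa

8.55 MPa


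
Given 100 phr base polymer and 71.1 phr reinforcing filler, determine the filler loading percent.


Filler % = filler / (rubber + filler) * 100
= 71.1 / (100 + 71.1) * 100
= 71.1 / 171.1 * 100
= 41.55%

41.55%


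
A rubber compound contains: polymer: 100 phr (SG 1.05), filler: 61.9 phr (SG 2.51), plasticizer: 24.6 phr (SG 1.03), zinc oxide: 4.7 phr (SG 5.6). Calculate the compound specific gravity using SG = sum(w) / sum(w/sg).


Sum of weights = 191.2
Volume contributions:
  polymer: 100/1.05 = 95.2381
  filler: 61.9/2.51 = 24.6614
  plasticizer: 24.6/1.03 = 23.8835
  zinc oxide: 4.7/5.6 = 0.8393
Sum of volumes = 144.6222
SG = 191.2 / 144.6222 = 1.322

SG = 1.322


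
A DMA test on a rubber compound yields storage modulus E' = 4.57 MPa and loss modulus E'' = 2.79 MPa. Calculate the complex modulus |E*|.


|E*| = sqrt(E'^2 + E''^2)
= sqrt(4.57^2 + 2.79^2)
= sqrt(20.8849 + 7.7841)
= 5.354 MPa

5.354 MPa


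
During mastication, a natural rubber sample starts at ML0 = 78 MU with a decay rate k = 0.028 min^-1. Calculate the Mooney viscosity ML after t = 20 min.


ML = ML0 * exp(-k * t)
ML = 78 * exp(-0.028 * 20)
ML = 78 * 0.5712
ML = 44.55 MU

44.55 MU


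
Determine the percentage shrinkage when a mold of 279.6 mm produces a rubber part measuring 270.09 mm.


Shrinkage = (mold - part) / mold * 100
= (279.6 - 270.09) / 279.6 * 100
= 9.51 / 279.6 * 100
= 3.4%

3.4%


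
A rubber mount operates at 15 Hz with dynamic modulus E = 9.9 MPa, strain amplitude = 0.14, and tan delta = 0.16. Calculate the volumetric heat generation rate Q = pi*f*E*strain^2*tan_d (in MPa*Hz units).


Q = pi * f * E * strain^2 * tan_d
= pi * 15 * 9.9 * 0.14^2 * 0.16
= pi * 15 * 9.9 * 0.0196 * 0.16
= 1.4630

Q = 1.4630


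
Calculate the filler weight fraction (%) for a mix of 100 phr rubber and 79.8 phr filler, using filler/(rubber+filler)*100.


Filler % = filler / (rubber + filler) * 100
= 79.8 / (100 + 79.8) * 100
= 79.8 / 179.8 * 100
= 44.38%

44.38%


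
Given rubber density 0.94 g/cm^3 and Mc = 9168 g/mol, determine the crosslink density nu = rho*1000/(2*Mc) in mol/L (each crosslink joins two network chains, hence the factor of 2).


nu = rho * 1000 / (2 * Mc)
nu = 0.94 * 1000 / (2 * 9168)
nu = 940.0 / 18336
nu = 0.0513 mol/L

0.0513 mol/L


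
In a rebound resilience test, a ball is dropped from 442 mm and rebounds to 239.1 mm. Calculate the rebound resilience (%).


Resilience = h_rebound / h_drop * 100
= 239.1 / 442 * 100
= 54.1%

54.1%


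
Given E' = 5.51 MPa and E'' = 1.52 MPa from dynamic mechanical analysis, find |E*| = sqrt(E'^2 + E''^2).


|E*| = sqrt(E'^2 + E''^2)
= sqrt(5.51^2 + 1.52^2)
= sqrt(30.3601 + 2.3104)
= 5.716 MPa

5.716 MPa


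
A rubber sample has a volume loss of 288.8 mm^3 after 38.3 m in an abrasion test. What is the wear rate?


Rate = volume_loss / distance
= 288.8 / 38.3
= 7.54 mm^3/m

7.54 mm^3/m


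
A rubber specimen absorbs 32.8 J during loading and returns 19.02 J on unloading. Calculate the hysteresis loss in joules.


Hysteresis loss = loading - unloading
= 32.8 - 19.02
= 13.78 J

13.78 J


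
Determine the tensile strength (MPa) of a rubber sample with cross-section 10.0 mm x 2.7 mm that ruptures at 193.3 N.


Area = width * thickness = 10.0 * 2.7 = 27.0 mm^2
TS = force / area = 193.3 / 27.0 = 7.16 MPa

7.16 MPa


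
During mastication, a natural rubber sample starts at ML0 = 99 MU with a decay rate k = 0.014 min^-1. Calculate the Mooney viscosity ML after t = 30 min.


ML = ML0 * exp(-k * t)
ML = 99 * exp(-0.014 * 30)
ML = 99 * 0.6570
ML = 65.05 MU

65.05 MU


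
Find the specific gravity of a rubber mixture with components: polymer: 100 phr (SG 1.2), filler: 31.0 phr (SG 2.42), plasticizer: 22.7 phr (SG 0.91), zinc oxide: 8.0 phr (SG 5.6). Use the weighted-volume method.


Sum of weights = 161.7
Volume contributions:
  polymer: 100/1.2 = 83.3333
  filler: 31.0/2.42 = 12.8099
  plasticizer: 22.7/0.91 = 24.9451
  zinc oxide: 8.0/5.6 = 1.4286
Sum of volumes = 122.5169
SG = 161.7 / 122.5169 = 1.32

SG = 1.32


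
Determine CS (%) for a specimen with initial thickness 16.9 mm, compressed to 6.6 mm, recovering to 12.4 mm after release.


CS = (t0 - recovered) / (t0 - ts) * 100
= (16.9 - 12.4) / (16.9 - 6.6) * 100
= 4.5 / 10.3 * 100
= 43.7%

43.7%


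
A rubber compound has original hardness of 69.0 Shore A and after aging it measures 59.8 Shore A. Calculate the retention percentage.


Retention = aged / original * 100
= 59.8 / 69.0 * 100
= 86.7%

86.7%


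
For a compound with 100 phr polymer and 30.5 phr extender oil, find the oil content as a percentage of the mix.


Oil % = oil / (100 + oil) * 100
= 30.5 / (100 + 30.5) * 100
= 30.5 / 130.5 * 100
= 23.37%

23.37%


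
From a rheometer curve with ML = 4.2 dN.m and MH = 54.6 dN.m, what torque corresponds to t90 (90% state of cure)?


M90 = ML + 0.9 * (MH - ML)
M90 = 4.2 + 0.9 * (54.6 - 4.2)
M90 = 4.2 + 0.9 * 50.4
M90 = 49.56 dN.m

49.56 dN.m


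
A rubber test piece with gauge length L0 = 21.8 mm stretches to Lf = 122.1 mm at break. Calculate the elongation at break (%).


Elongation = (Lf - L0) / L0 * 100
= (122.1 - 21.8) / 21.8 * 100
= 100.3 / 21.8 * 100
= 460.1%

460.1%


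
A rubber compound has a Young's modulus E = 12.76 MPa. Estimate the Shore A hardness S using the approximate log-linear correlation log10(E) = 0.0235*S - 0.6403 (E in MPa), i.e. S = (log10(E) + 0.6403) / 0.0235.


log10(E) = 0.0235*S - 0.6403  =>  S = (log10(E) + 0.6403) / 0.0235
log10(12.76) = 1.105851
S = (1.105851 + 0.6403) / 0.0235 = 1.746151 / 0.0235
S = 74.3

Shore A = 74.3


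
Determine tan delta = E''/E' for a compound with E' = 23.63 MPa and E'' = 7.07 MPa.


tan delta = E'' / E'
= 7.07 / 23.63
= 0.2992

tan delta = 0.2992


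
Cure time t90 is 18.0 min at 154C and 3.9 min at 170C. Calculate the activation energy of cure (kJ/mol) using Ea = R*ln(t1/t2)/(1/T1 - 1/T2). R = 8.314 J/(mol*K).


T1 = 427.15 K, T2 = 443.15 K
1/T1 - 1/T2 = 8.4526e-05
ln(t1/t2) = ln(18.0/3.9) = 1.5294
Ea = 8.314 * 1.5294 / 8.4526e-05 = 150432.2413 J/mol
Ea = 150.43 kJ/mol

150.43 kJ/mol
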